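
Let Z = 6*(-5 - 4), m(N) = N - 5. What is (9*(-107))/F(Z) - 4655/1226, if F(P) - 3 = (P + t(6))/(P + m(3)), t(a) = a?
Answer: -932239/3678 ≈ -253.46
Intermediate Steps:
m(N) = -5 + N
Z = -54 (Z = 6*(-9) = -54)
F(P) = 3 + (6 + P)/(-2 + P) (F(P) = 3 + (P + 6)/(P + (-5 + 3)) = 3 + (6 + P)/(P - 2) = 3 + (6 + P)/(-2 + P))
(9*(-107))/F(Z) - 4655/1226 = (9*(-107))/((4*(-54)/(-2 - 54))) - 4655/1226 = -963/(4*(-54)/(-56)) - 4655*1/1226 = -963/(4*(-54)*(-1/56)) - 4655/1226 = -963/27/7 - 4655/1226 = -963*7/27 - 4655/1226 = -749/3 - 4655/1226 = -932239/3678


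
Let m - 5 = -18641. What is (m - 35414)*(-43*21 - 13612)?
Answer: 784535750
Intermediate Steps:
m = -18636 (m = 5 - 18641 = -18636)
(m - 35414)*(-43*21 - 13612) = (-18636 - 35414)*(-43*21 - 13612) = -54050*(-903 - 13612) = -54050*(-14515) = 784535750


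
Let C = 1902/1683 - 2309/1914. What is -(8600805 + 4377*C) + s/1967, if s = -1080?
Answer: -183483170744397/21334082 ≈ -8.6005e+6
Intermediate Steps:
C = -827/10846 (C = 1902*(1/1683) - 2309*1/1914 = 634/561 - 2309/1914 = -827/10846 ≈ -0.076249)
-(8600805 + 4377*C) + s/1967 = -4377/(1/(1965 - 827/10846)) - 1080/1967 = -4377/(1/(21311563/10846)) - 1080*1/1967 = -4377/10846/21311563 - 1080/1967 = -4377*21311563/10846 - 1080/1967 = -93280711251/10846 - 1080/1967 = -183483170744397/21334082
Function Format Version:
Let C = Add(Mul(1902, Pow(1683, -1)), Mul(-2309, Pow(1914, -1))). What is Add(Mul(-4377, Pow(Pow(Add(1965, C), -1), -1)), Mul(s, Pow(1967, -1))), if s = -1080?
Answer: Rational(-183483170744397, 21334082) ≈ -8.6005e+6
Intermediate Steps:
C = Rational(-827, 10846) (C = Add(Mul(1902, Rational(1, 1683)), Mul(-2309, Rational(1, 1914))) = Add(Rational(634, 561), Rational(-2309, 1914)) = Rational(-827, 10846) ≈ -0.076249)
Add(Mul(-4377, Pow(Pow(Add(1965, C), -1), -1)), Mul(s, Pow(1967, -1))) = Add(Mul(-4377, Pow(Pow(Add(1965, Rational(-827, 10846)), -1), -1)), Mul(-1080, Pow(1967, -1))) = Add(Mul(-4377, Pow(Pow(Rational(21311563, 10846), -1), -1)), Mul(-1080, Rational(1, 1967))) = Add(Mul(-4377, Pow(Rational(10846, 21311563), -1)), Rational(-1080, 1967)) = Add(Mul(-4377, Rational(21311563, 10846)), Rational(-1080, 1967)) = Add(Rational(-93280711251, 10846), Rational(-1080, 1967)) = Rational(-183483170744397, 21334082)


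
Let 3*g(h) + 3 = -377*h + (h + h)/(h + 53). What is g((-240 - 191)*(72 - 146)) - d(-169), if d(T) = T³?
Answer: 78474227330/95841 ≈ 8.1880e+5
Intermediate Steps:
g(h) = -1 - 377*h/3 + 2*h/(3*(53 + h)) (g(h) = -1 + (-377*h + (h + h)/(h + 53))/3 = -1 + (-377*h + (2*h)/(53 + h))/3 = -1 + (-377*h + 2*h/(53 + h))/3 = -1 + (-377*h/3 + 2*h/(3*(53 + h))) = -1 - 377*h/3 + 2*h/(3*(53 + h)))
g((-240 - 191)*(72 - 146)) - d(-169) = (-159 - 19982*(-240 - 191)*(72 - 146) - 377*(-240 - 191)²*(72 - 146)²)/(3*(53 + (-240 - 191)*(72 - 146))) - 1*(-169)³ = (-159 - (-8612242)*(-74) - 377*(-431*(-74))²)/(3*(53 - 431*(-74))) - 1*(-4826809) = (-159 - 19982*31894 - 377*31894²)/(3*(53 + 31894)) + 4826809 = (⅓)*(-159 - 637305908 - 377*1017227236)/31947 + 4826809 = (⅓)*(1/31947)*(-159 - 637305908 - 383494667972) + 4826809 = (⅓)*(1/31947)*(-384131974039) + 4826809 = -384131974039/95841 + 4826809 = 78474227330/95841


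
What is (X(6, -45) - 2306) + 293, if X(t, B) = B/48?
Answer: -32223/16 ≈ -2013.9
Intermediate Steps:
X(t, B) = B/48 (X(t, B) = B*(1/48) = B/48)
(X(6, -45) - 2306) + 293 = ((1/48)*(-45) - 2306) + 293 = (-15/16 - 2306) + 293 = -36911/16 + 293 = -32223/16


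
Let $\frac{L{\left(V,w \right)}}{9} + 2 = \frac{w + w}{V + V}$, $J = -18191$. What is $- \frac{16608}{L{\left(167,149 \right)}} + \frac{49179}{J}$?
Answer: $\frac{16790503447}{10096005} \approx 1663.1$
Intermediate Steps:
$L{\left(V,w \right)} = -18 + \frac{9 w}{V}$ ($L{\left(V,w \right)} = -18 + 9 \frac{w + w}{V + V} = -18 + 9 \frac{2 w}{2 V} = -18 + 9 \cdot 2 w \frac{1}{2 V} = -18 + 9 \frac{w}{V} = -18 + \frac{9 w}{V}$)
$- \frac{16608}{L{\left(167,149 \right)}} + \frac{49179}{J} = - \frac{16608}{-18 + 9 \cdot 149 \cdot \frac{1}{167}} + \frac{49179}{-18191} = - \frac{16608}{-18 + 9 \cdot 149 \cdot \frac{1}{167}} + 49179 \left(- \frac{1}{18191}\right) = - \frac{16608}{-18 + \frac{1341}{167}} - \frac{49179}{18191} = - \frac{16608}{- \frac{1665}{167}} - \frac{49179}{18191} = \left(-16608\right) \left(- \frac{167}{1665}\right) - \frac{49179}{18191} = \frac{924512}{555} - \frac{49179}{18191} = \frac{16790503447}{10096005}$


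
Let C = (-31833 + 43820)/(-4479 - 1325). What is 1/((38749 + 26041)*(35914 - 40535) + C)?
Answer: -5804/1737686212347 ≈ -3.3401e-9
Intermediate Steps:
C = -11987/5804 (C = 11987/(-5804) = 11987*(-1/5804) = -11987/5804 ≈ -2.0653)
1/((38749 + 26041)*(35914 - 40535) + C) = 1/((38749 + 26041)*(35914 - 40535) - 11987/5804) = 1/(64790*(-4621) - 11987/5804) = 1/(-299394590 - 11987/5804) = 1/(-1737686212347/5804) = -5804/1737686212347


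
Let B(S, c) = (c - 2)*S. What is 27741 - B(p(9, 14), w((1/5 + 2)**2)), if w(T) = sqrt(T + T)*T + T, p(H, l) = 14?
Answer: 692531/25 - 18634*sqrt(2)/125 ≈ 27490.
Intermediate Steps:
w(T) = T + sqrt(2)*T**(3/2) (w(T) = sqrt(2*T)*T + T = (sqrt(2)*sqrt(T))*T + T = sqrt(2)*T**(3/2) + T = T + sqrt(2)*T**(3/2))
B(S, c) = S*(-2 + c) (B(S, c) = (-2 + c)*S = S*(-2 + c))
27741 - B(p(9, 14), w((1/5 + 2)**2)) = 27741 - 14*(-2 + ((1/5 + 2)**2 + sqrt(2)*((1/5 + 2)**2)**(3/2))) = 27741 - 14*(-2 + ((11/5)**2 + sqrt(2)*((11/5)**2)**(3/2))) = 27741 - 14*(-2 + (121/25 + sqrt(2)*(121/25)**(3/2))) = 27741 - 14*(-2 + (121/25 + sqrt(2)*(1331/125))) = 27741 - 14*(-2 + (121/25 + 1331*sqrt(2)/125)) = 27741 - 14*(71/25 + 1331*sqrt(2)/125) = 27741 - (994/25 + 18634*sqrt(2)/125) = 27741 + (-994/25 - 18634*sqrt(2)/125) = 692531/25 - 18634*sqrt(2)/125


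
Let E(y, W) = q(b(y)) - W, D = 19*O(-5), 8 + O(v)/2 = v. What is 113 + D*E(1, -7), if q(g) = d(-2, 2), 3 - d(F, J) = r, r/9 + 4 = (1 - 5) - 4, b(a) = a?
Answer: -58179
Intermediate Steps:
r = -108 (r = -36 + 9*((1 - 5) - 4) = -36 + 9*(-4 - 4) = -36 + 9*(-8) = -36 - 72 = -108)
d(F, J) = 111 (d(F, J) = 3 - 1*(-108) = 3 + 108 = 111)
O(v) = -16 + 2*v
q(g) = 111
D = -494 (D = 19*(-16 + 2*(-5)) = 19*(-16 - 10) = 19*(-26) = -494)
E(y, W) = 111 - W
113 + D*E(1, -7) = 113 - 494*(111 - 1*(-7)) = 113 - 494*(111 + 7) = 113 - 494*118 = 113 - 58292 = -58179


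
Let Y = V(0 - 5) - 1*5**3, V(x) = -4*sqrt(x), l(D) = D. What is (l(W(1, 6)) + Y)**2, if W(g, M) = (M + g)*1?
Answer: 13844 + 944*I*sqrt(5) ≈ 13844.0 + 2110.8*I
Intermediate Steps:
W(g, M) = M + g
Y = -125 - 4*I*sqrt(5) (Y = -4*sqrt(0 - 5) - 1*5**3 = -4*I*sqrt(5) - 1*125 = -4*I*sqrt(5) - 125 = -125 - 4*I*sqrt(5) ≈ -125.0 - 8.9443*I)
(l(W(1, 6)) + Y)**2 = ((6 + 1) + (-125 - 4*I*sqrt(5)))**2 = (7 + (-125 - 4*I*sqrt(5)))**2 = (-118 - 4*I*sqrt(5))**2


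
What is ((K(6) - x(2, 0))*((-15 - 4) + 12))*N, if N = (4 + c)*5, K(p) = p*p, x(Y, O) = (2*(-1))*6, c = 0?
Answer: -6720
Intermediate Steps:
x(Y, O) = -12 (x(Y, O) = -2*6 = -12)
K(p) = p**2
N = 20 (N = (4 + 0)*5 = 4*5 = 20)
((K(6) - x(2, 0))*((-15 - 4) + 12))*N = ((6**2 - 1*(-12))*((-15 - 4) + 12))*20 = ((36 + 12)*(-19 + 12))*20 = (48*(-7))*20 = -336*20 = -6720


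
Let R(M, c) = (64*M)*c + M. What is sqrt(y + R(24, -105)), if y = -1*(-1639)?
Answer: I*sqrt(159617) ≈ 399.52*I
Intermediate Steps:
R(M, c) = M + 64*M*c (R(M, c) = 64*M*c + M = M + 64*M*c)
y = 1639
sqrt(y + R(24, -105)) = sqrt(1639 + 24*(1 + 64*(-105))) = sqrt(1639 + 24*(1 - 6720)) = sqrt(1639 + 24*(-6719)) = sqrt(1639 - 161256) = sqrt(-159617) = I*sqrt(159617)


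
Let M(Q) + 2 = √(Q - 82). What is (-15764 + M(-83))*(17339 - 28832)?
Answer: 181198638 - 11493*I*√165 ≈ 1.812e+8 - 1.4763e+5*I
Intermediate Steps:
M(Q) = -2 + √(-82 + Q) (M(Q) = -2 + √(Q - 82) = -2 + √(-82 + Q))
(-15764 + M(-83))*(17339 - 28832) = (-15764 + (-2 + √(-82 - 83)))*(17339 - 28832) = (-15764 + (-2 + √(-165)))*(-11493) = (-15764 + (-2 + I*√165))*(-11493) = (-15766 + I*√165)*(-11493) = 181198638 - 11493*I*√165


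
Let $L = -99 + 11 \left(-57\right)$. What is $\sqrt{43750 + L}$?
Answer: $4 \sqrt{2689} \approx 207.42$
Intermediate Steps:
$L = -726$ ($L = -99 - 627 = -726$)
$\sqrt{43750 + L} = \sqrt{43750 - 726} = \sqrt{43024} = 4 \sqrt{2689}$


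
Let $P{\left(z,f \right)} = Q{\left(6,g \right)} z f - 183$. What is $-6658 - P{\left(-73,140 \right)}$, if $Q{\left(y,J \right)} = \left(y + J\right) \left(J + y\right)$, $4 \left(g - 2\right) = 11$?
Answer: $\frac{4698295}{4} \approx 1.1746 \cdot 10^{6}$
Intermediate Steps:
$g = \frac{19}{4}$ ($g = 2 + \frac{1}{4} \cdot 11 = 2 + \frac{11}{4} = \frac{19}{4} \approx 4.75$)
$Q{\left(y,J \right)} = \left(J + y\right)^{2}$ ($Q{\left(y,J \right)} = \left(J + y\right) \left(J + y\right) = \left(J + y\right)^{2}$)
$P{\left(z,f \right)} = -183 + \frac{1849 f z}{16}$ ($P{\left(z,f \right)} = \left(\frac{19}{4} + 6\right)^{2} z f - 183 = \left(\frac{43}{4}\right)^{2} z f - 183 = \frac{1849 z}{16} f - 183 = \frac{1849 f z}{16} - 183 = -183 + \frac{1849 f z}{16}$)
$-6658 - P{\left(-73,140 \right)} = -6658 - \left(-183 + \frac{1849}{16} \cdot 140 \left(-73\right)\right) = -6658 - \left(-183 - \frac{4724195}{4}\right) = -6658 - - \frac{4724927}{4} = -6658 + \frac{4724927}{4} = \frac{4698295}{4}$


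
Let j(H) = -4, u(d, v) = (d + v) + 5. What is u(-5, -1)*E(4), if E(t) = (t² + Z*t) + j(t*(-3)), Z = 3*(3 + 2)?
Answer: -72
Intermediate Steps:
u(d, v) = 5 + d + v
Z = 15 (Z = 3*5 = 15)
E(t) = -4 + t² + 15*t (E(t) = (t² + 15*t) - 4 = -4 + t² + 15*t)
u(-5, -1)*E(4) = (5 - 5 - 1)*(-4 + 4² + 15*4) = -(-4 + 16 + 60) = -1*72 = -72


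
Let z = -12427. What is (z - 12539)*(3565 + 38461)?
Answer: -1049221116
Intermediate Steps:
(z - 12539)*(3565 + 38461) = (-12427 - 12539)*(3565 + 38461) = -24966*42026 = -1049221116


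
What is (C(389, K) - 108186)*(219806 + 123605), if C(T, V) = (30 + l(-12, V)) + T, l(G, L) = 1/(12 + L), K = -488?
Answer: -17615986004223/476 ≈ -3.7008e+10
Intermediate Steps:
C(T, V) = 30 + T + 1/(12 + V) (C(T, V) = (30 + 1/(12 + V)) + T = 30 + T + 1/(12 + V))
(C(389, K) - 108186)*(219806 + 123605) = ((1 + (12 - 488)*(30 + 389))/(12 - 488) - 108186)*(219806 + 123605) = ((1 - 476*419)/(-476) - 108186)*343411 = (-(1 - 199444)/476 - 108186)*343411 = (-1/476*(-199443) - 108186)*343411 = (199443/476 - 108186)*343411 = -51297093/476*343411 = -17615986004223/476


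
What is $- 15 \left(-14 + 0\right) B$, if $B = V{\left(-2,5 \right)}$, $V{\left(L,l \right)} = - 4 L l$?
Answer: $8400$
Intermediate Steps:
$V{\left(L,l \right)} = - 4 L l$
$B = 40$ ($B = \left(-4\right) \left(-2\right) 5 = 40$)
$- 15 \left(-14 + 0\right) B = - 15 \left(-14 + 0\right) 40 = \left(-15\right) \left(-14\right) 40 = 210 \cdot 40 = 8400$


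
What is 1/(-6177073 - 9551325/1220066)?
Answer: -1220066/7536446298143 ≈ -1.6189e-7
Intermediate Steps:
1/(-6177073 - 9551325/1220066) = 1/(-7536446298143/1220066) = -1220066/7536446298143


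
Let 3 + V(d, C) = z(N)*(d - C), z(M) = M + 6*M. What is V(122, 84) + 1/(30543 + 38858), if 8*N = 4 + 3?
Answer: 63779523/277604 ≈ 229.75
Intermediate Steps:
N = 7/8 (N = (4 + 3)/8 = (⅛)*7 = 7/8 ≈ 0.87500)
z(M) = 7*M
V(d, C) = -3 - 49*C/8 + 49*d/8 (V(d, C) = -3 + (7*(7/8))*(d - C) = -3 + 49*(d - C)/8 = -3 + (-49*C/8 + 49*d/8) = -3 - 49*C/8 + 49*d/8)
V(122, 84) + 1/(30543 + 38858) = (-3 - 49/8*84 + (49/8)*122) + 1/(30543 + 38858) = (-3 - 1029/2 + 2989/4) + 1/69401 = 919/4 + 1/69401 = 63779523/277604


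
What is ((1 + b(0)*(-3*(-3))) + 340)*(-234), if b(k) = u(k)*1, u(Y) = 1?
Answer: -81900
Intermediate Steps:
b(k) = 1 (b(k) = 1*1 = 1)
((1 + b(0)*(-3*(-3))) + 340)*(-234) = ((1 + 1*(-3*(-3))) + 340)*(-234) = ((1 + 1*9) + 340)*(-234) = ((1 + 9) + 340)*(-234) = (10 + 340)*(-234) = 350*(-234) = -81900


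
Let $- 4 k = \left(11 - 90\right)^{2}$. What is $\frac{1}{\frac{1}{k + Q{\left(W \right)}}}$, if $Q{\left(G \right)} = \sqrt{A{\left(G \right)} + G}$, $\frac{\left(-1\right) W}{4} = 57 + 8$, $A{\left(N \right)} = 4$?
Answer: $- \frac{6241}{4} + 16 i \approx -1560.3 + 16.0 i$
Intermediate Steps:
$W = -260$ ($W = - 4 \left(57 + 8\right) = \left(-4\right) 65 = -260$)
$Q{\left(G \right)} = \sqrt{4 + G}$
$k = - \frac{6241}{4}$ ($k = - \frac{\left(11 - 90\right)^{2}}{4} = - \frac{\left(-79\right)^{2}}{4} = \left(- \frac{1}{4}\right) 6241 = - \frac{6241}{4} \approx -1560.3$)
$\frac{1}{\frac{1}{k + Q{\left(W \right)}}} = \frac{1}{\frac{1}{- \frac{6241}{4} + \sqrt{4 - 260}}} = \frac{1}{\frac{1}{- \frac{6241}{4} + \sqrt{-256}}} = \frac{1}{\frac{1}{- \frac{6241}{4} + 16 i}} = \frac{1}{\frac{16}{38954177} \left(- \frac{6241}{4} - 16 i\right)} = - \frac{6241}{4} + 16 i$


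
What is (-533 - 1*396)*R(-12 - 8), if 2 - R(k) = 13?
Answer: 10219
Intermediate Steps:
R(k) = -11 (R(k) = 2 - 1*13 = 2 - 13 = -11)
(-533 - 1*396)*R(-12 - 8) = (-533 - 1*396)*(-11) = (-533 - 396)*(-11) = -929*(-11) = 10219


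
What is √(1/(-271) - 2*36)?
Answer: I*√5288023/271 ≈ 8.4855*I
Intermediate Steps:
√(1/(-271) - 2*36) = √(-1/271 - 72) = √(-19513/271) = I*√5288023/271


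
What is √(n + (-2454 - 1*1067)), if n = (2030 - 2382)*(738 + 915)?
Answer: I*√585377 ≈ 765.1*I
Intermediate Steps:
n = -581856 (n = -352*1653 = -581856)
√(n + (-2454 - 1*1067)) = √(-581856 + (-2454 - 1*1067)) = √(-581856 + (-2454 - 1067)) = √(-581856 - 3521) = √(-585377) = I*√585377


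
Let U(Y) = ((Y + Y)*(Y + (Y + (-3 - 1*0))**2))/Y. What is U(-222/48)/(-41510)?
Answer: -685/265664 ≈ -0.0025784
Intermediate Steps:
U(Y) = 2*Y + 2*(-3 + Y)**2 (U(Y) = ((2*Y)*(Y + (Y + (-3 + 0))**2))/Y = ((2*Y)*(Y + (Y - 3)**2))/Y = ((2*Y)*(Y + (-3 + Y)**2))/Y = (2*Y*(Y + (-3 + Y)**2))/Y = 2*Y + 2*(-3 + Y)**2)
U(-222/48)/(-41510) = (2*(-222/48) + 2*(-3 - 222/48)**2)/(-41510) = (2*(-222*1/48) + 2*(-3 - 222*1/48)**2)*(-1/41510) = (2*(-37/8) + 2*(-3 - 37/8)**2)*(-1/41510) = (-37/4 + 2*(-61/8)**2)*(-1/41510) = (-37/4 + 2*(3721/64))*(-1/41510) = (-37/4 + 3721/32)*(-1/41510) = (3425/32)*(-1/41510) = -685/265664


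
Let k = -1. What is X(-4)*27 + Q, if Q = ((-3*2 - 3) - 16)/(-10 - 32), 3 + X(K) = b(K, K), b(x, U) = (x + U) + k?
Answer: -13583/42 ≈ -323.40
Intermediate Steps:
b(x, U) = -1 + U + x (b(x, U) = (x + U) - 1 = (U + x) - 1 = -1 + U + x)
X(K) = -4 + 2*K (X(K) = -3 + (-1 + K + K) = -3 + (-1 + 2*K) = -4 + 2*K)
Q = 25/42 (Q = ((-6 - 3) - 16)/(-42) = (-9 - 16)*(-1/42) = -25*(-1/42) = 25/42 ≈ 0.59524)
X(-4)*27 + Q = (-4 + 2*(-4))*27 + 25/42 = (-4 - 8)*27 + 25/42 = -12*27 + 25/42 = -324 + 25/42 = -13583/42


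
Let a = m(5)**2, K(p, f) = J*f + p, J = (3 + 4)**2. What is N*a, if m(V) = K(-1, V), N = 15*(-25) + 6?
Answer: -21968784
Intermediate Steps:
J = 49 (J = 7**2 = 49)
K(p, f) = p + 49*f (K(p, f) = 49*f + p = p + 49*f)
N = -369 (N = -375 + 6 = -369)
m(V) = -1 + 49*V
a = 59536 (a = (-1 + 49*5)**2 = (-1 + 245)**2 = 244**2 = 59536)
N*a = -369*59536 = -21968784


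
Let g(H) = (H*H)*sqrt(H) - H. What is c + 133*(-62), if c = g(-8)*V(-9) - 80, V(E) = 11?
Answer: -8238 + 1408*I*sqrt(2) ≈ -8238.0 + 1991.2*I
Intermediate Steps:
g(H) = H**(5/2) - H (g(H) = H**2*sqrt(H) - H = H**(5/2) - H)
c = 8 + 1408*I*sqrt(2) (c = ((-8)**(5/2) - 1*(-8))*11 - 80 = (128*I*sqrt(2) + 8)*11 - 80 = (8 + 128*I*sqrt(2))*11 - 80 = (88 + 1408*I*sqrt(2)) - 80 = 8 + 1408*I*sqrt(2) ≈ 8.0 + 1991.2*I)
c + 133*(-62) = (8 + 1408*I*sqrt(2)) + 133*(-62) = (8 + 1408*I*sqrt(2)) - 8246 = -8238 + 1408*I*sqrt(2)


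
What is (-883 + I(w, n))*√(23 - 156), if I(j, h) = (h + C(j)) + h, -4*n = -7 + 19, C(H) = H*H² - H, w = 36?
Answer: 45731*I*√133 ≈ 5.274e+5*I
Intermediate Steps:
C(H) = H³ - H
n = -3 (n = -(-7 + 19)/4 = -¼*12 = -3)
I(j, h) = j³ - j + 2*h (I(j, h) = (h + (j³ - j)) + h = (h + j³ - j) + h = j³ - j + 2*h)
(-883 + I(w, n))*√(23 - 156) = (-883 + (36³ - 1*36 + 2*(-3)))*√(23 - 156) = (-883 + (46656 - 36 - 6))*√(-133) = (-883 + 46614)*(I*√133) = 45731*(I*√133) = 45731*I*√133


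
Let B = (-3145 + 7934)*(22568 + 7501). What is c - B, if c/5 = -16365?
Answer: -144082266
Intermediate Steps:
c = -81825 (c = 5*(-16365) = -81825)
B = 144000441 (B = 4789*30069 = 144000441)
c - B = -81825 - 1*144000441 = -81825 - 144000441 = -144082266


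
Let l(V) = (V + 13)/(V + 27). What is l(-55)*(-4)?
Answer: -6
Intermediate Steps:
l(V) = (13 + V)/(27 + V)
l(-55)*(-4) = ((13 - 55)/(27 - 55))*(-4) = (-42/(-28))*(-4) = -1/28*(-42)*(-4) = (3/2)*(-4) = -6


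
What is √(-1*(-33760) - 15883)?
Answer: √17877 ≈ 133.70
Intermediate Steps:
√(-1*(-33760) - 15883) = √(33760 - 15883) = √17877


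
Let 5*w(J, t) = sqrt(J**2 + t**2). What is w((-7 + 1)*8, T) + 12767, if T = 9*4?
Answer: 12779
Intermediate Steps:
T = 36
w(J, t) = sqrt(J**2 + t**2)/5
w((-7 + 1)*8, T) + 12767 = sqrt(((-7 + 1)*8)**2 + 36**2)/5 + 12767 = sqrt((-6*8)**2 + 1296)/5 + 12767 = sqrt((-48)**2 + 1296)/5 + 12767 = sqrt(2304 + 1296)/5 + 12767 = sqrt(3600)/5 + 12767 = (1/5)*60 + 12767 = 12 + 12767 = 12779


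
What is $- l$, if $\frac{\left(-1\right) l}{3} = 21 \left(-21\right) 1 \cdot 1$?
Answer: $-1323$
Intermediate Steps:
$l = 1323$ ($l = - 3 \cdot 21 \left(-21\right) 1 \cdot 1 = - 3 \left(\left(-441\right) 1\right) = \left(-3\right) \left(-441\right) = 1323$)
$- l = \left(-1\right) 1323 = -1323$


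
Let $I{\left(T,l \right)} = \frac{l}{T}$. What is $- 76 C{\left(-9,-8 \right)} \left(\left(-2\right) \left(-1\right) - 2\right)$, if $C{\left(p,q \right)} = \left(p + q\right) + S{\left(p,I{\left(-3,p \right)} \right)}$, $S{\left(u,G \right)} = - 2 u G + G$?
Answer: $0$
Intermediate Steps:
$S{\left(u,G \right)} = G - 2 G u$ ($S{\left(u,G \right)} = - 2 G u + G = G - 2 G u$)
$C{\left(p,q \right)} = p + q - \frac{p \left(1 - 2 p\right)}{3}$ ($C{\left(p,q \right)} = \left(p + q\right) + \frac{p}{-3} \left(1 - 2 p\right) = \left(p + q\right) + p \left(- \frac{1}{3}\right) \left(1 - 2 p\right) = \left(p + q\right) + - \frac{p}{3} \left(1 - 2 p\right) = \left(p + q\right) - \frac{p \left(1 - 2 p\right)}{3} = p + q - \frac{p \left(1 - 2 p\right)}{3}$)
$- 76 C{\left(-9,-8 \right)} \left(\left(-2\right) \left(-1\right) - 2\right) = - 76 \left(-9 - 8 + \frac{1}{3} \left(-9\right) \left(-1 + 2 \left(-9\right)\right)\right) \left(\left(-2\right) \left(-1\right) - 2\right) = - 76 \left(-9 - 8 + \frac{1}{3} \left(-9\right) \left(-1 - 18\right)\right) \left(2 - 2\right) = - 76 \left(-9 - 8 + \frac{1}{3} \left(-9\right) \left(-19\right)\right) 0 = - 76 \left(-9 - 8 + 57\right) 0 = \left(-76\right) 40 \cdot 0 = \left(-3040\right) 0 = 0$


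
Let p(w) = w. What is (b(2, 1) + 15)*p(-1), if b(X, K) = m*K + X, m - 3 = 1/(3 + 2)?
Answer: -101/5 ≈ -20.200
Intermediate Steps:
m = 16/5 (m = 3 + 1/(3 + 2) = 3 + 1/5 = 3 + ⅕ = 16/5 ≈ 3.2000)
b(X, K) = X + 16*K/5 (b(X, K) = 16*K/5 + X = X + 16*K/5)
(b(2, 1) + 15)*p(-1) = ((2 + (16/5)*1) + 15)*(-1) = ((2 + 16/5) + 15)*(-1) = (26/5 + 15)*(-1) = (101/5)*(-1) = -101/5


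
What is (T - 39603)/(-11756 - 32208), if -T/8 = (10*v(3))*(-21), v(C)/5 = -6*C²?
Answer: 17007/1516 ≈ 11.218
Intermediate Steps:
v(C) = -30*C² (v(C) = 5*(-6*C²) = -30*C²)
T = -453600 (T = -8*10*(-30*3²)*(-21) = -8*10*(-30*9)*(-21) = -8*10*(-270)*(-21) = -(-21600)*(-21) = -8*56700 = -453600)
(T - 39603)/(-11756 - 32208) = (-453600 - 39603)/(-11756 - 32208) = -493203/(-43964) = -493203*(-1/43964) = 17007/1516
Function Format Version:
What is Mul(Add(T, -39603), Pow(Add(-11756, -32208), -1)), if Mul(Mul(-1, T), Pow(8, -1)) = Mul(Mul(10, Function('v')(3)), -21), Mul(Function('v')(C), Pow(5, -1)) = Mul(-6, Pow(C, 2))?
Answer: Rational(17007, 1516) ≈ 11.218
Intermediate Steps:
Function('v')(C) = Mul(-30, Pow(C, 2)) (Function('v')(C) = Mul(5, Mul(-6, Pow(C, 2))) = Mul(-30, Pow(C, 2)))
T = -453600 (T = Mul(-8, Mul(Mul(10, Mul(-30, Pow(3, 2))), -21)) = Mul(-8, Mul(Mul(10, Mul(-30, 9)), -21)) = Mul(-8, Mul(Mul(10, -270), -21)) = Mul(-8, Mul(-2700, -21)) = Mul(-8, 56700) = -453600)
Mul(Add(T, -39603), Pow(Add(-11756, -32208), -1)) = Mul(Add(-453600, -39603), Pow(Add(-11756, -32208), -1)) = Mul(-493203, Pow(-43964, -1)) = Mul(-493203, Rational(-1, 43964)) = Rational(17007, 1516)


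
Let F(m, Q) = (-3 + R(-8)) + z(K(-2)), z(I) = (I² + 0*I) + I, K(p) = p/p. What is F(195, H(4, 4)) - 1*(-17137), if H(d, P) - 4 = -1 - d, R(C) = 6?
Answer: 17142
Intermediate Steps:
K(p) = 1
z(I) = I + I² (z(I) = (I² + 0) + I = I² + I = I + I²)
H(d, P) = 3 - d (H(d, P) = 4 + (-1 - d) = 3 - d)
F(m, Q) = 5 (F(m, Q) = (-3 + 6) + 1*(1 + 1) = 3 + 1*2 = 3 + 2 = 5)
F(195, H(4, 4)) - 1*(-17137) = 5 - 1*(-17137) = 5 + 17137 = 17142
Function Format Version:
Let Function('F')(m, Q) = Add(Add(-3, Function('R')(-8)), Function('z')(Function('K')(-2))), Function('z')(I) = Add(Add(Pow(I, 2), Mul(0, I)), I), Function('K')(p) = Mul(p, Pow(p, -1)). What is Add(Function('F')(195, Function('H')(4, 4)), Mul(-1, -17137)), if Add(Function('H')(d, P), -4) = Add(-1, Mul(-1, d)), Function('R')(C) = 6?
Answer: 17142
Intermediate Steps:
Function('K')(p) = 1
Function('z')(I) = Add(I, Pow(I, 2)) (Function('z')(I) = Add(Add(Pow(I, 2), 0), I) = Add(Pow(I, 2), I) = Add(I, Pow(I, 2)))
Function('H')(d, P) = Add(3, Mul(-1, d)) (Function('H')(d, P) = Add(4, Add(-1, Mul(-1, d))) = Add(3, Mul(-1, d)))
Function('F')(m, Q) = 5 (Function('F')(m, Q) = Add(Add(-3, 6), Mul(1, Add(1, 1))) = Add(3, Mul(1, 2)) = Add(3, 2) = 5)
Add(Function('F')(195, Function('H')(4, 4)), Mul(-1, -17137)) = Add(5, Mul(-1, -17137)) = Add(5, 17137) = 17142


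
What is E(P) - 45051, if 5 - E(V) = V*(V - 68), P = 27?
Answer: -43939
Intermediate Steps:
E(V) = 5 - V*(-68 + V) (E(V) = 5 - V*(V - 68) = 5 - V*(-68 + V))
E(P) - 45051 = (5 - 1*27² + 68*27) - 45051 = (5 - 1*729 + 1836) - 45051 = (5 - 729 + 1836) - 45051 = 1112 - 45051 = -43939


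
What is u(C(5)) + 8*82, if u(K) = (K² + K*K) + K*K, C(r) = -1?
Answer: 659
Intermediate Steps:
u(K) = 3*K² (u(K) = (K² + K²) + K² = 2*K² + K² = 3*K²)
u(C(5)) + 8*82 = 3*(-1)² + 8*82 = 3*1 + 656 = 3 + 656 = 659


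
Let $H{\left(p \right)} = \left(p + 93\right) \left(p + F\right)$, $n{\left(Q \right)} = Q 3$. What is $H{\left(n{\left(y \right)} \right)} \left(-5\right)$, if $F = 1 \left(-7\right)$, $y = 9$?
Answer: $-12000$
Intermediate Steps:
$F = -7$
$n{\left(Q \right)} = 3 Q$
$H{\left(p \right)} = \left(-7 + p\right) \left(93 + p\right)$ ($H{\left(p \right)} = \left(p + 93\right) \left(p - 7\right) = \left(93 + p\right) \left(-7 + p\right) = \left(-7 + p\right) \left(93 + p\right)$)
$H{\left(n{\left(y \right)} \right)} \left(-5\right) = \left(-651 + \left(3 \cdot 9\right)^{2} + 86 \cdot 3 \cdot 9\right) \left(-5\right) = \left(-651 + 27^{2} + 86 \cdot 27\right) \left(-5\right) = \left(-651 + 729 + 2322\right) \left(-5\right) = 2400 \left(-5\right) = -12000$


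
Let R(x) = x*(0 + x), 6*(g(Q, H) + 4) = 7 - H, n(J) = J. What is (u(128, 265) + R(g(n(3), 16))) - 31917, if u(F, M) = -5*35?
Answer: -128247/4 ≈ -32062.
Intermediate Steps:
g(Q, H) = -17/6 - H/6 (g(Q, H) = -4 + (7 - H)/6 = -4 + (7/6 - H/6) = -17/6 - H/6)
R(x) = x**2 (R(x) = x*x = x**2)
u(F, M) = -175
(u(128, 265) + R(g(n(3), 16))) - 31917 = (-175 + (-17/6 - 1/6*16)**2) - 31917 = (-175 + (-17/6 - 8/3)**2) - 31917 = (-175 + (-11/2)**2) - 31917 = (-175 + 121/4) - 31917 = -579/4 - 31917 = -128247/4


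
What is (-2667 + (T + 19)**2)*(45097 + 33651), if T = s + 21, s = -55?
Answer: -192302616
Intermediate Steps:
T = -34 (T = -55 + 21 = -34)
(-2667 + (T + 19)**2)*(45097 + 33651) = (-2667 + (-34 + 19)**2)*(45097 + 33651) = (-2667 + (-15)**2)*78748 = (-2667 + 225)*78748 = -2442*78748 = -192302616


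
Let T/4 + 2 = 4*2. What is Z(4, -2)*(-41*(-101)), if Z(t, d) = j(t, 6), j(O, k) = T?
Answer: 99384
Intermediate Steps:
T = 24 (T = -8 + 4*(4*2) = -8 + 4*8 = -8 + 32 = 24)
j(O, k) = 24
Z(t, d) = 24
Z(4, -2)*(-41*(-101)) = 24*(-41*(-101)) = 24*4141 = 99384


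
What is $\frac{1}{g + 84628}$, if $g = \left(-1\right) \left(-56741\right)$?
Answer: $\frac{1}{141369} \approx 7.0737 \cdot 10^{-6}$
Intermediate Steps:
$g = 56741$
$\frac{1}{g + 84628} = \frac{1}{56741 + 84628} = \frac{1}{141369}$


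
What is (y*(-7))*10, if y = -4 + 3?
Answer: 70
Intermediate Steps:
y = -1
(y*(-7))*10 = -1*(-7)*10 = 7*10 = 70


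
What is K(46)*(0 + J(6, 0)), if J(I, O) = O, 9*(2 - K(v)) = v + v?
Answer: 0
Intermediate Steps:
K(v) = 2 - 2*v/9 (K(v) = 2 - (v + v)/9 = 2 - 2*v/9)
K(46)*(0 + J(6, 0)) = (2 - 2/9*46)*(0 + 0) = (2 - 92/9)*0 = -74/9*0 = 0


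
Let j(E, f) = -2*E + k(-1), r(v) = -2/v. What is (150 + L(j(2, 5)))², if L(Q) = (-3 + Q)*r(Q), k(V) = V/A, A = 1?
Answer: 538756/25 ≈ 21550.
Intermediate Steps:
k(V) = V (k(V) = V/1 = V*1 = V)
j(E, f) = -1 - 2*E (j(E, f) = -2*E - 1 = -1 - 2*E)
L(Q) = -2*(-3 + Q)/Q (L(Q) = (-3 + Q)*(-2/Q) = -2*(-3 + Q)/Q)
(150 + L(j(2, 5)))² = (150 + (-2 + 6/(-1 - 2*2)))² = (150 + (-2 + 6/(-1 - 4)))² = (150 + (-2 + 6/(-5)))² = (150 + (-2 + 6*(-⅕)))² = (150 + (-2 - 6/5))² = (150 - 16/5)² = (734/5)² = 538756/25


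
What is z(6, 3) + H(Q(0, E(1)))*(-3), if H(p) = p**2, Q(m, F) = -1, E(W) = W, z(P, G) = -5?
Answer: -8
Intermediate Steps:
z(6, 3) + H(Q(0, E(1)))*(-3) = -5 + (-1)**2*(-3) = -5 + 1*(-3) = -5 - 3 = -8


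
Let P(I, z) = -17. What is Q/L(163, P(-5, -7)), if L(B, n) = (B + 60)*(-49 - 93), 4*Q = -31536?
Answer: 3942/15833 ≈ 0.24897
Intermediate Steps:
Q = -7884 (Q = (¼)*(-31536) = -7884)
L(B, n) = -8520 - 142*B (L(B, n) = (60 + B)*(-142) = -8520 - 142*B)
Q/L(163, P(-5, -7)) = -7884/(-8520 - 142*163) = -7884/(-8520 - 23146) = -7884/(-31666) = -7884*(-1/31666) = 3942/15833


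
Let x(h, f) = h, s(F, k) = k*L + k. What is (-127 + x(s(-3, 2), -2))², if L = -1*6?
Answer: 18769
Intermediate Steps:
L = -6
s(F, k) = -5*k (s(F, k) = k*(-6) + k = -6*k + k = -5*k)
(-127 + x(s(-3, 2), -2))² = (-127 - 5*2)² = (-127 - 10)² = (-137)² = 18769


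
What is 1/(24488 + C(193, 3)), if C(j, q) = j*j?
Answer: 1/61737 ≈ 1.6198e-5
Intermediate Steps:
C(j, q) = j**2
1/(24488 + C(193, 3)) = 1/(24488 + 193**2) = 1/(24488 + 37249) = 1/61737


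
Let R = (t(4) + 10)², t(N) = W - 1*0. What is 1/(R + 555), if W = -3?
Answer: 1/604 ≈ 0.0016556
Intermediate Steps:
t(N) = -3 (t(N) = -3 - 1*0 = -3 + 0 = -3)
R = 49 (R = (-3 + 10)² = 7² = 49)
1/(R + 555) = 1/(49 + 555) = 1/604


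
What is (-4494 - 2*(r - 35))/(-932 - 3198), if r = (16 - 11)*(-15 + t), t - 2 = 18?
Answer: 2237/2065 ≈ 1.0833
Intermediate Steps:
t = 20 (t = 2 + 18 = 20)
r = 25 (r = (16 - 11)*(-15 + 20) = 5*5 = 25)
(-4494 - 2*(r - 35))/(-932 - 3198) = (-4494 - 2*(25 - 35))/(-932 - 3198) = (-4494 - 2*(-10))/(-4130) = (-4494 + 20)*(-1/4130) = -4474*(-1/4130) = 2237/2065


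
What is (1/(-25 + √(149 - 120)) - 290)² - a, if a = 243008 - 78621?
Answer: -14255292169/177608 + 172865*√29/177608 ≈ -80257.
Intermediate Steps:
a = 164387
(1/(-25 + √(149 - 120)) - 290)² - a = (1/(-25 + √(149 - 120)) - 290)² - 1*164387 = (1/(-25 + √29) - 290)² - 164387 = (-290 + 1/(-25 + √29))² - 164387 = -164387 + (-290 + 1/(-25 + √29))²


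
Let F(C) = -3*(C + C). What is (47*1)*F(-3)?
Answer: 846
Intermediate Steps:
F(C) = -6*C
(47*1)*F(-3) = (47*1)*(-6*(-3)) = 47*18 = 846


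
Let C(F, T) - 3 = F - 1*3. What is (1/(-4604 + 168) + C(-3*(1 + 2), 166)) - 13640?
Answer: -60546965/4436 ≈ -13649.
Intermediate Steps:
C(F, T) = F (C(F, T) = 3 + (F - 1*3) = 3 + (F - 3) = 3 + (-3 + F) = F)
(1/(-4604 + 168) + C(-3*(1 + 2), 166)) - 13640 = (1/(-4604 + 168) - 3*(1 + 2)) - 13640 = (1/(-4436) - 3*3) - 13640 = (-1/4436 - 9) - 13640 = -39925/4436 - 13640 = -60546965/4436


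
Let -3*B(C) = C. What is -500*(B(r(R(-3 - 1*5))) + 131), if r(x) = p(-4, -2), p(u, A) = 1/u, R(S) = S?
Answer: -196625/3 ≈ -65542.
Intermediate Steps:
r(x) = -1/4 (r(x) = 1/(-4) = -1/4)
B(C) = -C/3
-500*(B(r(R(-3 - 1*5))) + 131) = -500*(-1/3*(-1/4) + 131) = -500*(1/12 + 131) = -500*1573/12 = -196625/3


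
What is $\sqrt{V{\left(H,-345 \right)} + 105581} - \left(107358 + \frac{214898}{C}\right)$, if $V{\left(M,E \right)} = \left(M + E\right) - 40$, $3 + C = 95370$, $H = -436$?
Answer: $- \frac{10238625284}{95367} + 6 \sqrt{2910} \approx -1.0704 \cdot 10^{5}$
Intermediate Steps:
$C = 95367$ ($C = -3 + 95370 = 95367$)
$V{\left(M,E \right)} = -40 + E + M$ ($V{\left(M,E \right)} = \left(E + M\right) - 40 = -40 + E + M$)
$\sqrt{V{\left(H,-345 \right)} + 105581} - \left(107358 + \frac{214898}{C}\right) = \sqrt{\left(-40 - 345 - 436\right) + 105581} - \left(107358 + \frac{214898}{95367}\right) = \sqrt{-821 + 105581} - \left(107358 + 214898 \cdot \frac{1}{95367}\right) = \sqrt{104760} - \frac{10238625284}{95367} = 6 \sqrt{2910} - \frac{10238625284}{95367} = - \frac{10238625284}{95367} + 6 \sqrt{2910}$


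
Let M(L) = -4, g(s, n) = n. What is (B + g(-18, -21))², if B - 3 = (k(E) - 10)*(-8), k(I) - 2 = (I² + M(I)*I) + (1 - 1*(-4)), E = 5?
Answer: 1156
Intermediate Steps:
k(I) = 7 + I² - 4*I (k(I) = 2 + ((I² - 4*I) + (1 - 1*(-4))) = 2 + ((I² - 4*I) + (1 + 4)) = 2 + ((I² - 4*I) + 5) = 2 + (5 + I² - 4*I) = 7 + I² - 4*I)
B = -13 (B = 3 + ((7 + 5² - 4*5) - 10)*(-8) = 3 + ((7 + 25 - 20) - 10)*(-8) = 3 + (12 - 10)*(-8) = 3 + 2*(-8) = 3 - 16 = -13)
(B + g(-18, -21))² = (-13 - 21)² = (-34)² = 1156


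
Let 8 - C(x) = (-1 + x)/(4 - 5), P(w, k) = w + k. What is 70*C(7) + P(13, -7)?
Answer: 986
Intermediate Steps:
P(w, k) = k + w
C(x) = 7 + x (C(x) = 8 - (-1 + x)/(4 - 5) = 8 - (-1 + x)/(-1) = 8 - (-1 + x)*(-1) = 8 - (1 - x) = 8 + (-1 + x) = 7 + x)
70*C(7) + P(13, -7) = 70*(7 + 7) + (-7 + 13) = 70*14 + 6 = 980 + 6 = 986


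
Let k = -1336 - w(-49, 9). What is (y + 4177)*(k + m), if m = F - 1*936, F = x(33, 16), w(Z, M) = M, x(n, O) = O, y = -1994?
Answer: -4944495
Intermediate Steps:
F = 16
m = -920 (m = 16 - 1*936 = 16 - 936 = -920)
k = -1345 (k = -1336 - 1*9 = -1336 - 9 = -1345)
(y + 4177)*(k + m) = (-1994 + 4177)*(-1345 - 920) = 2183*(-2265) = -4944495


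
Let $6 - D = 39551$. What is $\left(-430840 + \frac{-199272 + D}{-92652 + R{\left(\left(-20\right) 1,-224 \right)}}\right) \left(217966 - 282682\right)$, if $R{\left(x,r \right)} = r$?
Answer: $\frac{647393900175117}{23219} \approx 2.7882 \cdot 10^{10}$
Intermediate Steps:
$D = -39545$ ($D = 6 - 39551 = -39545$)
$\left(-430840 + \frac{-199272 + D}{-92652 + R{\left(\left(-20\right) 1,-224 \right)}}\right) \left(217966 - 282682\right) = \left(-430840 + \frac{-199272 - 39545}{-92652 - 224}\right) \left(217966 - 282682\right) = \left(-430840 - \frac{238817}{-92876}\right) \left(-64716\right) = \left(-430840 - - \frac{238817}{92876}\right) \left(-64716\right) = \left(-430840 + \frac{238817}{92876}\right) \left(-64716\right) = \left(- \frac{40014457023}{92876}\right) \left(-64716\right) = \frac{647393900175117}{23219}$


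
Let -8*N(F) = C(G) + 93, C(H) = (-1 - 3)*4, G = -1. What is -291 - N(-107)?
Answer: -2251/8 ≈ -281.38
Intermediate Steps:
C(H) = -16 (C(H) = -4*4 = -16)
N(F) = -77/8 (N(F) = -(-16 + 93)/8 = -⅛*77 = -77/8)
-291 - N(-107) = -291 - 1*(-77/8) = -291 + 77/8 = -2251/8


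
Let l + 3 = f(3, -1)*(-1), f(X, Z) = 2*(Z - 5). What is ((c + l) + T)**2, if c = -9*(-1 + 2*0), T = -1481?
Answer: 2140369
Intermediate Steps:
f(X, Z) = -10 + 2*Z (f(X, Z) = 2*(-5 + Z) = -10 + 2*Z)
c = 9 (c = -9*(-1 + 0) = -9*(-1) = 9)
l = 9 (l = -3 + (-10 + 2*(-1))*(-1) = -3 + (-10 - 2)*(-1) = -3 - 12*(-1) = -3 + 12 = 9)
((c + l) + T)**2 = ((9 + 9) - 1481)**2 = (18 - 1481)**2 = (-1463)**2 = 2140369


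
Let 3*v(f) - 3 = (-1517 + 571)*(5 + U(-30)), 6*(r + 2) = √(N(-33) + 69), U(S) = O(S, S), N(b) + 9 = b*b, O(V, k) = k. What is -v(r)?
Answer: -23653/3 ≈ -7884.3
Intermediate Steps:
N(b) = -9 + b² (N(b) = -9 + b*b = -9 + b²)
U(S) = S
r = -2 + √1149/6 (r = -2 + √((-9 + (-33)²) + 69)/6 = -2 + √((-9 + 1089) + 69)/6 = -2 + √(1080 + 69)/6 = -2 + √1149/6 ≈ 3.6495)
v(f) = 23653/3 (v(f) = 1 + ((-1517 + 571)*(5 - 30))/3 = 1 + (-946*(-25))/3 = 1 + (⅓)*23650 = 1 + 23650/3 = 23653/3)
-v(r) = -1*23653/3 = -23653/3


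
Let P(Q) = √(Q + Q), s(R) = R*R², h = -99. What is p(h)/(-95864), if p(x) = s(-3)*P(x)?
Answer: 81*I*√22/95864 ≈ 0.0039632*I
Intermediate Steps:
s(R) = R³
P(Q) = √2*√Q (P(Q) = √(2*Q) = √2*√Q)
p(x) = -27*√2*√x (p(x) = (-3)³*(√2*√x) = -27*√2*√x)
p(h)/(-95864) = -27*√2*√(-99)/(-95864) = -27*√2*3*I*√11*(-1/95864) = -81*I*√22*(-1/95864) = 81*I*√22/95864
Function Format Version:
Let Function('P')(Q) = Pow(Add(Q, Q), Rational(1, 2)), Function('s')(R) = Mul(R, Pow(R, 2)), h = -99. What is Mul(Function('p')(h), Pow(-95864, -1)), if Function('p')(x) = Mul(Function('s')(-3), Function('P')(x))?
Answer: Mul(Rational(81, 95864), I, Pow(22, Rational(1, 2))) ≈ Mul(0.0039632, I)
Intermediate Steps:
Function('s')(R) = Pow(R, 3)
Function('P')(Q) = Mul(Pow(2, Rational(1, 2)), Pow(Q, Rational(1, 2))) (Function('P')(Q) = Pow(Mul(2, Q), Rational(1, 2)) = Mul(Pow(2, Rational(1, 2)), Pow(Q, Rational(1, 2))))
Function('p')(x) = Mul(-27, Pow(2, Rational(1, 2)), Pow(x, Rational(1, 2))) (Function('p')(x) = Mul(Pow(-3, 3), Mul(Pow(2, Rational(1, 2)), Pow(x, Rational(1, 2)))) = Mul(-27, Mul(Pow(2, Rational(1, 2)), Pow(x, Rational(1, 2)))) = Mul(-27, Pow(2, Rational(1, 2)), Pow(x, Rational(1, 2))))
Mul(Function('p')(h), Pow(-95864, -1)) = Mul(Mul(-27, Pow(2, Rational(1, 2)), Pow(-99, Rational(1, 2))), Pow(-95864, -1)) = Mul(Mul(-27, Pow(2, Rational(1, 2)), Mul(3, I, Pow(11, Rational(1, 2)))), Rational(-1, 95864)) = Mul(Mul(-81, I, Pow(22, Rational(1, 2))), Rational(-1, 95864)) = Mul(Rational(81, 95864), I, Pow(22, Rational(1, 2)))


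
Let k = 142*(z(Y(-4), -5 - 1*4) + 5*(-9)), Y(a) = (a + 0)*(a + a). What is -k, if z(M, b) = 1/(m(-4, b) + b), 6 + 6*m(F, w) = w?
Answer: 147254/23 ≈ 6402.3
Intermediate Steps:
m(F, w) = -1 + w/6
Y(a) = 2*a**2 (Y(a) = a*(2*a) = 2*a**2)
z(M, b) = 1/(-1 + 7*b/6) (z(M, b) = 1/((-1 + b/6) + b) = 1/(-1 + 7*b/6))
k = -147254/23 (k = 142*(6/(-6 + 7*(-5 - 1*4)) + 5*(-9)) = 142*(6/(-6 + 7*(-5 - 4)) - 45) = 142*(6/(-6 + 7*(-9)) - 45) = 142*(6/(-6 - 63) - 45) = 142*(6/(-69) - 45) = 142*(6*(-1/69) - 45) = 142*(-2/23 - 45) = 142*(-1037/23) = -147254/23 ≈ -6402.3)
-k = -1*(-147254/23) = 147254/23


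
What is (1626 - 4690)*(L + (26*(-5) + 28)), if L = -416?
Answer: 1587152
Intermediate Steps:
(1626 - 4690)*(L + (26*(-5) + 28)) = (1626 - 4690)*(-416 + (26*(-5) + 28)) = -3064*(-416 + (-130 + 28)) = -3064*(-416 - 102) = -3064*(-518) = 1587152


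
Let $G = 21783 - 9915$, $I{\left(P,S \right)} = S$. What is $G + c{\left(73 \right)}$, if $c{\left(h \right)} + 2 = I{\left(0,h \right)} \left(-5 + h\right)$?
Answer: $16830$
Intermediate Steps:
$c{\left(h \right)} = -2 + h \left(-5 + h\right)$
$G = 11868$ ($G = 21783 - 9915 = 11868$)
$G + c{\left(73 \right)} = 11868 - \left(367 - 5329\right) = 11868 - -4962 = 11868 + 4962 = 16830$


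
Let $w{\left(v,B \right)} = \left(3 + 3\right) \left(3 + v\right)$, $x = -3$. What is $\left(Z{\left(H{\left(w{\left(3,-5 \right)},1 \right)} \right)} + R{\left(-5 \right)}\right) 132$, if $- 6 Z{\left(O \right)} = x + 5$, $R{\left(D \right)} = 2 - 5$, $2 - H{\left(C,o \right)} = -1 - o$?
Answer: $-440$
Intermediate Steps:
$w{\left(v,B \right)} = 18 + 6 v$ ($w{\left(v,B \right)} = 6 \left(3 + v\right) = 18 + 6 v$)
$H{\left(C,o \right)} = 3 + o$ ($H{\left(C,o \right)} = 2 - \left(-1 - o\right) = 2 + \left(1 + o\right) = 3 + o$)
$R{\left(D \right)} = -3$
$Z{\left(O \right)} = - \frac{1}{3}$ ($Z{\left(O \right)} = - \frac{-3 + 5}{6} = \left(- \frac{1}{6}\right) 2 = - \frac{1}{3}$)
$\left(Z{\left(H{\left(w{\left(3,-5 \right)},1 \right)} \right)} + R{\left(-5 \right)}\right) 132 = \left(- \frac{1}{3} - 3\right) 132 = \left(- \frac{10}{3}\right) 132 = -440$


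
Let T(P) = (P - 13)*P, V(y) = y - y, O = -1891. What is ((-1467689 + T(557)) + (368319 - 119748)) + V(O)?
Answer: -916110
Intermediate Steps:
V(y) = 0
T(P) = P*(-13 + P) (T(P) = (-13 + P)*P = P*(-13 + P))
((-1467689 + T(557)) + (368319 - 119748)) + V(O) = ((-1467689 + 557*(-13 + 557)) + (368319 - 119748)) + 0 = ((-1467689 + 557*544) + 248571) + 0 = ((-1467689 + 303008) + 248571) + 0 = (-1164681 + 248571) + 0 = -916110 + 0 = -916110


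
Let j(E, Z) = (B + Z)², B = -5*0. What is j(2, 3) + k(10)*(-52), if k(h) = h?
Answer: -511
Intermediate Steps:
B = 0
j(E, Z) = Z² (j(E, Z) = (0 + Z)² = Z²)
j(2, 3) + k(10)*(-52) = 3² + 10*(-52) = 9 - 520 = -511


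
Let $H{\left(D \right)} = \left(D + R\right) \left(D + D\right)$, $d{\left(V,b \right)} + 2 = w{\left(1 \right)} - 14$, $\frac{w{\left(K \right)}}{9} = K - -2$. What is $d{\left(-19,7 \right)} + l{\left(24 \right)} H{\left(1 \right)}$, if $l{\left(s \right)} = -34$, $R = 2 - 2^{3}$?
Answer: $351$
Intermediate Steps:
$R = -6$ ($R = 2 - 8 = -6$)
$w{\left(K \right)} = 18 + 9 K$ ($w{\left(K \right)} = 9 \left(K - -2\right) = 9 \left(K + 2\right) = 9 \left(2 + K\right) = 18 + 9 K$)
$d{\left(V,b \right)} = 11$ ($d{\left(V,b \right)} = -2 + \left(\left(18 + 9 \cdot 1\right) - 14\right) = -2 + \left(\left(18 + 9\right) - 14\right) = -2 + \left(27 - 14\right) = -2 + 13 = 11$)
$H{\left(D \right)} = 2 D \left(-6 + D\right)$ ($H{\left(D \right)} = \left(D - 6\right) \left(D + D\right) = \left(-6 + D\right) 2 D = 2 D \left(-6 + D\right)$)
$d{\left(-19,7 \right)} + l{\left(24 \right)} H{\left(1 \right)} = 11 - 34 \cdot 2 \cdot 1 \left(-6 + 1\right) = 11 - 34 \cdot 2 \cdot 1 \left(-5\right) = 11 - -340 = 11 + 340 = 351$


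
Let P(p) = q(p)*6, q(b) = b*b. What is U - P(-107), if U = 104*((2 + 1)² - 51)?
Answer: -73062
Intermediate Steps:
q(b) = b²
P(p) = 6*p² (P(p) = p²*6 = 6*p²)
U = -4368 (U = 104*(3² - 51) = 104*(9 - 51) = 104*(-42) = -4368)
U - P(-107) = -4368 - 6*(-107)² = -4368 - 6*11449 = -4368 - 1*68694 = -4368 - 68694 = -73062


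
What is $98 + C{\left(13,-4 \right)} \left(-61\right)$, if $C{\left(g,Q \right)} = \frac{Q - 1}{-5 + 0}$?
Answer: $37$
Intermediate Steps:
$C{\left(g,Q \right)} = \frac{1}{5} - \frac{Q}{5}$ ($C{\left(g,Q \right)} = \frac{-1 + Q}{-5} = \left(-1 + Q\right) \left(- \frac{1}{5}\right) = \frac{1}{5} - \frac{Q}{5}$)
$98 + C{\left(13,-4 \right)} \left(-61\right) = 98 + \left(\frac{1}{5} - - \frac{4}{5}\right) \left(-61\right) = 98 + \left(\frac{1}{5} + \frac{4}{5}\right) \left(-61\right) = 98 + 1 \left(-61\right) = 98 - 61 = 37$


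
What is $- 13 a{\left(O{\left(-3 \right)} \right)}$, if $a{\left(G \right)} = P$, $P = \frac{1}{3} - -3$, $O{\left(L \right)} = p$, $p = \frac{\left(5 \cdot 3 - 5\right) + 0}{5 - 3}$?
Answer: $- \frac{130}{3} \approx -43.333$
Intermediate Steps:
$p = 5$ ($p = \frac{\left(15 - 5\right) + 0}{2} = \left(10 + 0\right) \frac{1}{2} = 10 \cdot \frac{1}{2} = 5$)
$O{\left(L \right)} = 5$
$P = \frac{10}{3}$ ($P = \frac{1}{3} + 3 = \frac{10}{3} \approx 3.3333$)
$a{\left(G \right)} = \frac{10}{3}$
$- 13 a{\left(O{\left(-3 \right)} \right)} = \left(-13\right) \frac{10}{3} = - \frac{130}{3}$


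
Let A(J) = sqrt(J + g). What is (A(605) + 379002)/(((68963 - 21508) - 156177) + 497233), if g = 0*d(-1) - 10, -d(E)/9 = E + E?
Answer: 379002/388511 + sqrt(595)/388511 ≈ 0.97559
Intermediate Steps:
d(E) = -18*E (d(E) = -9*(E + E) = -18*E)
g = -10 (g = 0*(-18*(-1)) - 10 = 0*18 - 10 = 0 - 10 = -10)
A(J) = sqrt(-10 + J) (A(J) = sqrt(J - 10) = sqrt(-10 + J))
(A(605) + 379002)/(((68963 - 21508) - 156177) + 497233) = (sqrt(-10 + 605) + 379002)/(((68963 - 21508) - 156177) + 497233) = (sqrt(595) + 379002)/((47455 - 156177) + 497233) = (379002 + sqrt(595))/(-108722 + 497233) = (379002 + sqrt(595))/388511 = (379002 + sqrt(595))*(1/388511) = 379002/388511 + sqrt(595)/388511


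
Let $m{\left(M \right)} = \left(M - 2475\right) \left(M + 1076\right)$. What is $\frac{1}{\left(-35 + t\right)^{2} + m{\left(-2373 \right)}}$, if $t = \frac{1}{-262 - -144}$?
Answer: $\frac{13924}{87569172105} \approx 1.5901 \cdot 10^{-7}$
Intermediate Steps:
$t = - \frac{1}{118}$ ($t = \frac{1}{-262 + 144} = \frac{1}{-118} = - \frac{1}{118} \approx -0.0084746$)
$m{\left(M \right)} = \left(-2475 + M\right) \left(1076 + M\right)$
$\frac{1}{\left(-35 + t\right)^{2} + m{\left(-2373 \right)}} = \frac{1}{\left(-35 - \frac{1}{118}\right)^{2} - \left(-656727 - 5631129\right)} = \frac{1}{\left(- \frac{4131}{118}\right)^{2} + \left(-2663100 + 5631129 + 3319827\right)} = \frac{1}{\frac{17065161}{13924} + 6287856} = \frac{1}{\frac{87569172105}{13924}} = \frac{13924}{87569172105}$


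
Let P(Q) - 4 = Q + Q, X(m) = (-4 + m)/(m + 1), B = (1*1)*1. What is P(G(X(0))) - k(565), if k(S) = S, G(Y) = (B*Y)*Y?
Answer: -529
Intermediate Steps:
B = 1 (B = 1*1 = 1)
X(m) = (-4 + m)/(1 + m)
G(Y) = Y² (G(Y) = (1*Y)*Y = Y*Y = Y²)
P(Q) = 4 + 2*Q (P(Q) = 4 + (Q + Q) = 4 + 2*Q)
P(G(X(0))) - k(565) = (4 + 2*((-4 + 0)/(1 + 0))²) - 1*565 = (4 + 2*(-4/1)²) - 565 = (4 + 2*(1*(-4))²) - 565 = (4 + 2*(-4)²) - 565 = (4 + 2*16) - 565 = (4 + 32) - 565 = 36 - 565 = -529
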